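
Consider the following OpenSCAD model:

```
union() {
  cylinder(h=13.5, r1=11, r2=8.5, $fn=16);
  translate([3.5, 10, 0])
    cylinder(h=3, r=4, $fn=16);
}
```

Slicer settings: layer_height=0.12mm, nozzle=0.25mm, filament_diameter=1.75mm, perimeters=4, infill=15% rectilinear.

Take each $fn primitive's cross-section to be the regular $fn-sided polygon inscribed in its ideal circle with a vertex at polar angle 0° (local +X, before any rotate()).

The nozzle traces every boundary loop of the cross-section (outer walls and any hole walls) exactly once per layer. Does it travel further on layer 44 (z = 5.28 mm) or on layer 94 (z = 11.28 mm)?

Layer 44 (z = 5.28): the cone contributes a regular 16-gon of circumradius 10.022 (interpolated between r1=11 and r2=8.5 at t=0.391) (perimeter = 2·16·10.022·sin(180°/16) = 62.57 mm); the cylinder at (3.5, 10) is absent (z outside [0, 3]); Taking the union: only the cone is present, so the union is just that shape — boundary = 62.57 mm. So its perimeter = 62.57 mm. Layer 94 (z = 11.28): the cone contributes a regular 16-gon of circumradius 8.911 (interpolated between r1=11 and r2=8.5 at t=0.836) (perimeter = 2·16·8.911·sin(180°/16) = 55.63 mm); the cylinder at (3.5, 10) is not intersected at this z (z outside [0, 3]); Combining (union): only the cone is present, so the union is just that shape — boundary = 55.63 mm. So its perimeter = 55.63 mm. Layer 44 is larger (62.57 vs 55.63 mm).

layer 44 (z = 5.28 mm)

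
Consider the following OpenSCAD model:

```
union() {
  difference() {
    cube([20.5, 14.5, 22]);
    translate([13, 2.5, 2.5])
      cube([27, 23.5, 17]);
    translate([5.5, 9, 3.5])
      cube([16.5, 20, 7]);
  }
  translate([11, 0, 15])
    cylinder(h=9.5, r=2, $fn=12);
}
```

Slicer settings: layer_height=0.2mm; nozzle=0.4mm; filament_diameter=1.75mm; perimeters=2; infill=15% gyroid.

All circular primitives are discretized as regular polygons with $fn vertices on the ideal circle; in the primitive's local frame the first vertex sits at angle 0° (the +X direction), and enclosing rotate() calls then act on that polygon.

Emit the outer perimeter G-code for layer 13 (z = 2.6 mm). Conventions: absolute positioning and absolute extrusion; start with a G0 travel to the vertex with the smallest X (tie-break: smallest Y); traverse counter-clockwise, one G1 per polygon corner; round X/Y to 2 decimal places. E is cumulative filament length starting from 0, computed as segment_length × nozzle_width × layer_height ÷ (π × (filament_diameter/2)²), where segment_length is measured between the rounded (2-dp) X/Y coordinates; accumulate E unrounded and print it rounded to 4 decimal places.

At z = 2.6 mm: the cube (footprint 20.5×14.5) is included at this height; the cube at (13, 2.5) (footprint 27×23.5) is included at this height; the cube at (5.5, 9) does not reach this height (z outside [3.5, 10.5]); Subtracting the remaining from the first: starting from the 20.5×14.5 cube, the 27×23.5 cube at (13, 2.5) partially overlaps it — only the 90.00 mm² overlap (of its 634.50 mm²) is removed, clipping the outline — 1 connected region; the cylinder at (11, 0) is not intersected at this z (z outside [15, 24.5]); Merging all regions: only that combined region is present, so the union is just that shape — 1 connected region. The outline is a single polygon with 6 vertices. Extrusion per mm of travel: 0.4 × 0.2 / (π × 0.875²) = 0.033260. Accumulating E over each segment gives final E = 2.3282.

G0 X0.00 Y0.00 Z2.60
G1 X20.50 Y0.00 E0.6818
G1 X20.50 Y2.50 E0.7650
G1 X13.00 Y2.50 E1.0144
G1 X13.00 Y14.50 E1.4136
G1 X0.00 Y14.50 E1.8459
G1 X0.00 Y0.00 E2.3282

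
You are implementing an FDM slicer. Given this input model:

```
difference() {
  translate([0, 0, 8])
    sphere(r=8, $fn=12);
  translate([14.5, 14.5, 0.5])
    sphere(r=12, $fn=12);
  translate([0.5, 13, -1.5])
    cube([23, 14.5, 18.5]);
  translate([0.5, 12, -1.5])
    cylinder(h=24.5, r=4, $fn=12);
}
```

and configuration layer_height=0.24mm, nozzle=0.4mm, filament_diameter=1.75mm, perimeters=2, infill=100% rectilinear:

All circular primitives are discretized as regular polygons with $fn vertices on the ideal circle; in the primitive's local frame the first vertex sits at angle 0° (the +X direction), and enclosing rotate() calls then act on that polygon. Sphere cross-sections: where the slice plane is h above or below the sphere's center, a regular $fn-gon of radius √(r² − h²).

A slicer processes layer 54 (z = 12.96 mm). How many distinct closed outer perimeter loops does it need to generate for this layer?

At z = 12.96 mm: the sphere: section is a regular 12-gon, circumradius = √(r²−h²) = √(8²−4.96²) = 6.277; the sphere at (14.5, 14.5) does not reach this height (|z−center|=12.460 > r=12); the 23×14.5 cube at (0.5, 13) contributes its full rectangle; the r=4 cylinder at (0.5, 12) contributes a regular 12-gon of circumradius 4; Subtracting the remaining from the first: starting from the r=8 sphere, the 23×14.5 cube at (0.5, 13) misses the remaining region (no effect); the r=4 cylinder at (0.5, 12) misses the remaining region (no effect) — 1 connected region. The result has 1 disconnected region.

1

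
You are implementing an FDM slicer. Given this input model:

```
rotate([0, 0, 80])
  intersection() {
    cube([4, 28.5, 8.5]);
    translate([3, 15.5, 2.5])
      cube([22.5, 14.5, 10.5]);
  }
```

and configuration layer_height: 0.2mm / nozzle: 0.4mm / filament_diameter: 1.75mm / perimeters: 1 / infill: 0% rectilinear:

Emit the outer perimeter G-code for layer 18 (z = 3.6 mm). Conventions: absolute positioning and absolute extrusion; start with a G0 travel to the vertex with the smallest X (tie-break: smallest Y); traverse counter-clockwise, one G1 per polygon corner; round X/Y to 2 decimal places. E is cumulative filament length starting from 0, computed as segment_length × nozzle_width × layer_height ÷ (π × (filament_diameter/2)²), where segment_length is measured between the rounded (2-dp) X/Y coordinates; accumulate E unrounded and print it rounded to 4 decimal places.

At z = 3.6 mm: the cube is present — its section is the full 4×28.5 rectangle; the cube at (3, 15.5) is present — its section is the full 22.5×14.5 rectangle; Keeping only the common overlap: the 22.5×14.5 cube at (3, 15.5) partially overlaps the 4×28.5 cube; clipping to the common part keeps 13.00 mm² — 1 connected region; (whole slice rotated 80° about Z — lengths, areas and connectivity unchanged). The outline is a single polygon with 4 vertices. Extrusion per mm of travel: 0.4 × 0.2 / (π × 0.875²) = 0.033260. Accumulating E over each segment gives final E = 0.9314.

G0 X-27.55 Y7.90 Z3.60
G1 X-14.74 Y5.65 E0.4326
G1 X-14.57 Y6.63 E0.4657
G1 X-27.37 Y8.89 E0.8980
G1 X-27.55 Y7.90 E0.9314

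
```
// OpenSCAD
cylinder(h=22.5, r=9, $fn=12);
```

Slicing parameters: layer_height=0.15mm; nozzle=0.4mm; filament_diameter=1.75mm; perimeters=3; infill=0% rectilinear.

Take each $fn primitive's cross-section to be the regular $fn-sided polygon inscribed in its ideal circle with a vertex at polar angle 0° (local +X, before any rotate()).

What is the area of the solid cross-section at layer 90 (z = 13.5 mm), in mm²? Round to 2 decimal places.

243.00 mm²

At z = 13.5 mm: the cylinder: section is a regular 12-gon, circumradius r=9 (area = (12/2)·9.000²·sin(360°/12) = 243.00 mm²). Overall, the cross-section is a single solid region. Net area = 243.00 mm².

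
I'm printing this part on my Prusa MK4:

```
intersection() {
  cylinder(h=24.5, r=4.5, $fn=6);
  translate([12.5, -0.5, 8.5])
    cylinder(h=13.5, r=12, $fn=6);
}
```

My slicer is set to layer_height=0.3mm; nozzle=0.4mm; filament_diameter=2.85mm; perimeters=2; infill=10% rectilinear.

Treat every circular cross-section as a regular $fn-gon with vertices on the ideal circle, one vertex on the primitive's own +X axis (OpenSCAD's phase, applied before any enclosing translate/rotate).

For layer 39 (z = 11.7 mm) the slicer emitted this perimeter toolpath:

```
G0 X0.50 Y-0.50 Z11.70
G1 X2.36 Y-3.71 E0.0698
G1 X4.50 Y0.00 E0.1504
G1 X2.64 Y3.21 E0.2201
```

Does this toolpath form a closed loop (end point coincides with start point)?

no

Start point (G0): (0.50, -0.50). End point (last G1): the path does not return to the start — open.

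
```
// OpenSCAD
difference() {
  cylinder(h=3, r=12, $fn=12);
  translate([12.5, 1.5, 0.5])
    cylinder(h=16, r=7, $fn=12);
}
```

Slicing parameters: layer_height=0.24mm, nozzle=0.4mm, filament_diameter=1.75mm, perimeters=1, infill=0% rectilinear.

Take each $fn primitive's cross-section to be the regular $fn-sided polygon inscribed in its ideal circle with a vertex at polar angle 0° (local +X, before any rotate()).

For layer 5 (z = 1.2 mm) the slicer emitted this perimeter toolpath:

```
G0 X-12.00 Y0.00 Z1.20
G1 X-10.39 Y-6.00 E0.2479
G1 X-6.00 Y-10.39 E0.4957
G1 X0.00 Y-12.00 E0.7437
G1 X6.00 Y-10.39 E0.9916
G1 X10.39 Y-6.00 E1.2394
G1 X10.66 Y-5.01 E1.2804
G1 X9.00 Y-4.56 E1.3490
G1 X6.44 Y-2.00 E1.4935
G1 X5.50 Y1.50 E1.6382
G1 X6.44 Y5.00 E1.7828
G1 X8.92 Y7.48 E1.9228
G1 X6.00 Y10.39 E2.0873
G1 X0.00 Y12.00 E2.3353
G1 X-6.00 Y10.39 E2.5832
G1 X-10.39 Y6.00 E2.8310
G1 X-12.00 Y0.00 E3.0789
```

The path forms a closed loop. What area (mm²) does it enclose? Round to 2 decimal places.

378.74 mm²

Apply the shoelace formula to the sequence of (X, Y) vertices; enclosed area = 378.74 mm².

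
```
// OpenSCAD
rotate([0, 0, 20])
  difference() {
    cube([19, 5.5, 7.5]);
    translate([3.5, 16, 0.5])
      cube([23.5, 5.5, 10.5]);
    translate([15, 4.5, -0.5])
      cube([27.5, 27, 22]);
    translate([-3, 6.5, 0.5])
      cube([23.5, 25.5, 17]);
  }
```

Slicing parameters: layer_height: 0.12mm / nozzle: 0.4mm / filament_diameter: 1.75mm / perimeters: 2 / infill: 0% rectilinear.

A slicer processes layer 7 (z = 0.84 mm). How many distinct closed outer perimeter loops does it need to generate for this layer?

At z = 0.84 mm: the cube is present — its section is the full 19×5.5 rectangle; the 23.5×5.5 cube at (3.5, 16) contributes its full rectangle; the cube at (15, 4.5) (footprint 27.5×27) is included at this height; the cube at (-3, 6.5) is present — its section is the full 23.5×25.5 rectangle; Taking the first minus the rest: starting from the 19×5.5 cube, the 23.5×5.5 cube at (3.5, 16) misses the remaining region (no effect); the 27.5×27 cube at (15, 4.5) partially overlaps it — only the 4.00 mm² overlap (of its 742.50 mm²) is removed, clipping the outline; the 23.5×25.5 cube at (-3, 6.5) misses the remaining region (no effect) — 1 connected region; (whole slice rotated 20° about Z — lengths, areas and connectivity unchanged). The result has 1 disconnected region.

1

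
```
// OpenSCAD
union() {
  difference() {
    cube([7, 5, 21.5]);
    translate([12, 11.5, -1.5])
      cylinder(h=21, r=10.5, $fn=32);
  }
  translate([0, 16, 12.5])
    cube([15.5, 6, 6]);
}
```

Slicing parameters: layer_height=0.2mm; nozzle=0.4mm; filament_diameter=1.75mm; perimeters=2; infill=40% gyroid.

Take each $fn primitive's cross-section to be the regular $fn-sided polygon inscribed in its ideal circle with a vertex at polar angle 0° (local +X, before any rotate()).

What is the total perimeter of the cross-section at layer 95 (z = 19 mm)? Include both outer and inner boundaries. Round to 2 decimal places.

22.34 mm

At z = 19 mm: the cube (footprint 7×5) is included at this height (perimeter 24.00 mm); the r=10.5 cylinder at (12, 11.5) contributes a regular 32-gon of circumradius 10.5 (perimeter = 2·32·10.500·sin(180°/32) = 65.87 mm); After the difference (first − rest): starting from the 7×5 cube, the r=10.5 cylinder at (12, 11.5) partially overlaps it — only the 4.91 mm² overlap (of its 344.14 mm²) is removed, clipping the outline — boundary = 22.34 mm; the cube at (0, 16) is not intersected at this z (z outside [12.5, 18.5]); Combining (union): only the result so far is present, so the union is just that shape — boundary = 22.34 mm. Overall, the cross-section is a single solid region. Total boundary length (outer) = 22.34 mm.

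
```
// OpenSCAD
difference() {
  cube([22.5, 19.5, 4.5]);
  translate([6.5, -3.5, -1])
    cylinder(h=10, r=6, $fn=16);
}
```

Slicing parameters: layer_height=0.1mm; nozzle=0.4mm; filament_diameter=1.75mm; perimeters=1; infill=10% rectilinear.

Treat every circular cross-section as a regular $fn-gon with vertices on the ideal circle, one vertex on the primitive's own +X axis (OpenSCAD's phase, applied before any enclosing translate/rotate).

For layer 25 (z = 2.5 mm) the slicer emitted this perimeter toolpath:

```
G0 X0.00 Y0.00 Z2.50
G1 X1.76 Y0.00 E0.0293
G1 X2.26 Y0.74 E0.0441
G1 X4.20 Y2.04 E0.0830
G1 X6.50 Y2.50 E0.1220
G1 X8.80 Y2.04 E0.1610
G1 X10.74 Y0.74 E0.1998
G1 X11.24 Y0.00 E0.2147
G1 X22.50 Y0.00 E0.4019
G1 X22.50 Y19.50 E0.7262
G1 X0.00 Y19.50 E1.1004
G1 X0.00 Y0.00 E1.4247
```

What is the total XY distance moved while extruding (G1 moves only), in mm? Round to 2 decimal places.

85.67 mm

Sum the Euclidean lengths of each G1 segment: total = 85.67 mm.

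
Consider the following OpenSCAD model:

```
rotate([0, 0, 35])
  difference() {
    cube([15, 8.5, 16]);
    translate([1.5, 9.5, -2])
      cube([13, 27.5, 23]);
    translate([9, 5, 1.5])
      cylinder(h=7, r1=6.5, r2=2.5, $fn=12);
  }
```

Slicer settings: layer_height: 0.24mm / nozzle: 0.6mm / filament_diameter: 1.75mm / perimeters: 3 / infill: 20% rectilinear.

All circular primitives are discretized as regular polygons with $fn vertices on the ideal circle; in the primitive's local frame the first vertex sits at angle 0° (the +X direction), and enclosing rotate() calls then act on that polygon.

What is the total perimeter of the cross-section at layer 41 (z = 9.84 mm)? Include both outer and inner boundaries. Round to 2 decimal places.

At z = 9.84 mm: the 15×8.5 cube contributes its full rectangle (perimeter 47.00 mm); the cube at (1.5, 9.5) (footprint 13×27.5) is included at this height (perimeter 81.00 mm); the cone at (9, 5) is absent (z outside [1.5, 8.5]); After the difference (first − rest): starting from the 15×8.5 cube, the 13×27.5 cube at (1.5, 9.5) misses the remaining region (no effect) — boundary = 47.00 mm; (whole slice rotated 35° about Z — lengths, areas and connectivity unchanged). Overall, the cross-section is a single solid region. Total boundary length (outer) = 47.00 mm.

47.00 mm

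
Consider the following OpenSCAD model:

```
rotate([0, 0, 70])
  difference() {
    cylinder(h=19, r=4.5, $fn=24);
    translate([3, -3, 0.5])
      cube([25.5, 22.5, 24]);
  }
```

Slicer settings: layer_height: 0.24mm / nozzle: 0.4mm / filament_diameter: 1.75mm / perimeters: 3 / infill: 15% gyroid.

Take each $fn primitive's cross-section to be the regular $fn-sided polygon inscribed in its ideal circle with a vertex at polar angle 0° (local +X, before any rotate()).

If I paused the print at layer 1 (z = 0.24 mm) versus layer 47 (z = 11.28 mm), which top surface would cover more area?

Layer 1 (z = 0.24): the r=4.5 cylinder gives a regular 24-gon of circumradius 4.5 (constant along its height) (area = (24/2)·4.500²·sin(360°/24) = 62.89 mm²); the cube at (3, -3) is absent (z outside [0.5, 24.5]); After the difference (first − rest): none of the subtracted shapes is present at this height, so the r=4.5 cylinder is unchanged — area = 62.89 mm²; (whole slice rotated 70° about Z — lengths, areas and connectivity unchanged). So its area = 62.89 mm². Layer 47 (z = 11.28): the r=4.5 cylinder contributes a regular 24-gon of circumradius 4.5 (area = (24/2)·4.500²·sin(360°/24) = 62.89 mm²); the 25.5×22.5 cube at (3, -3) contributes its full rectangle (area 573.75 mm²); After the difference (first − rest): starting from the r=4.5 cylinder (62.89 mm²), the 25.5×22.5 cube at (3, -3) partially overlaps it — only the 6.72 mm² overlap (of its 573.75 mm²) is removed, clipping the outline — area = 56.17 mm²; (rotated 70° about Z; rotation is an isometry so areas/perimeters/island counts are preserved). So its area = 56.17 mm². Layer 1 is larger (62.89 vs 56.17 mm²).

layer 1 (z = 0.24 mm)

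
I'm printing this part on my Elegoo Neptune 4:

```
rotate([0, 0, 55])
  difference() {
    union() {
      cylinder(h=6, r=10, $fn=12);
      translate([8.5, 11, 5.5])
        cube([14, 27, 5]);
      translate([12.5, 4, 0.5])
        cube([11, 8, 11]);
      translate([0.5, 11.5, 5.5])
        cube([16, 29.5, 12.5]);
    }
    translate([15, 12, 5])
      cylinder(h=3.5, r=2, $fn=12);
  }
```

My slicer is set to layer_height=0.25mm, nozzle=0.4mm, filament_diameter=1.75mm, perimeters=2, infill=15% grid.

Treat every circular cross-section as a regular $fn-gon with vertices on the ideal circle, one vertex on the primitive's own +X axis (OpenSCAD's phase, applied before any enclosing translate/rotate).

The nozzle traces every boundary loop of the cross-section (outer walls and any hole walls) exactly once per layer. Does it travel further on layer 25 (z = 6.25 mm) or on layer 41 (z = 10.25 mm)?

Layer 25 (z = 6.25): the cylinder is not intersected at this z (z outside [0, 6]); the 14×27 cube at (8.5, 11) contributes its full rectangle (perimeter 82.00 mm); the cube at (12.5, 4) (footprint 11×8) is included at this height (perimeter 38.00 mm); the cube at (0.5, 11.5) is present — its section is the full 16×29.5 rectangle (perimeter 91.00 mm); Combining (union): the regions partially overlap (shared area 222.00 mm²), so the edge portions inside another operand are dropped and the merged outline is re-measured after clipping — boundary = 120.00 mm; the cylinder at (15, 12): section is a regular 12-gon, circumradius r=2 (perimeter = 2·12·2.000·sin(180°/12) = 12.42 mm); Taking the first minus the rest: starting from that combined region, the r=2 cylinder at (15, 12) lies wholly inside it (removes its full 12.00 mm² and its 12.42 mm outline becomes a hole wall) — boundary (outer + 1 inner loop) = 132.42 mm; (rotated 55° about Z; rotation is an isometry so areas/perimeters/island counts are preserved). So its perimeter = 132.42 mm. Layer 41 (z = 10.25): the cylinder is not intersected at this z (z outside [0, 6]); the cube at (8.5, 11) (footprint 14×27) is included at this height (perimeter 82.00 mm); the cube at (12.5, 4) is present — its section is the full 11×8 rectangle (perimeter 38.00 mm); the cube at (0.5, 11.5) (footprint 16×29.5) is included at this height (perimeter 91.00 mm); Taking the union: the regions partially overlap (shared area 222.00 mm²), so the edge portions inside another operand are dropped and the merged outline is re-measured after clipping — boundary = 120.00 mm; the cylinder at (15, 12) does not reach this height (z outside [5, 8.5]); Taking the first minus the rest: none of the subtracted shapes is present at this height, so the result so far is unchanged — boundary = 120.00 mm; (rotated 55° about Z; rotation is an isometry so areas/perimeters/island counts are preserved). So its perimeter = 120.00 mm. Layer 25 is larger (132.42 vs 120.00 mm).

layer 25 (z = 6.25 mm)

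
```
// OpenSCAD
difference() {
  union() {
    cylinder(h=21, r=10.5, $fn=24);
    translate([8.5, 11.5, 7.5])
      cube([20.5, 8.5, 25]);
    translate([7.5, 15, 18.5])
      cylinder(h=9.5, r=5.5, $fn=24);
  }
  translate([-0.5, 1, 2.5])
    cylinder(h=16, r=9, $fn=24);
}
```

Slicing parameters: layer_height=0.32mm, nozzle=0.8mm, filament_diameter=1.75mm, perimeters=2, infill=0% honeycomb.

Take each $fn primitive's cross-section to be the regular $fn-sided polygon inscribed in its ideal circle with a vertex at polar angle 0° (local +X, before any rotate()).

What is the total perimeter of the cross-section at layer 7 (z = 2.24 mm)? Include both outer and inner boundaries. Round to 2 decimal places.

At z = 2.24 mm: the r=10.5 cylinder contributes a regular 24-gon of circumradius 10.5 (perimeter = 2·24·10.500·sin(180°/24) = 65.79 mm); the cube at (8.5, 11.5) is not intersected at this z (z outside [7.5, 32.5]); the cylinder at (7.5, 15) does not reach this height (z outside [18.5, 28]); Merging all regions: only the r=10.5 cylinder is present, so the union is just that shape — boundary = 65.79 mm; the cylinder at (-0.5, 1) does not reach this height (z outside [2.5, 18.5]); Subtracting the remaining from the first: none of the subtracted shapes is present at this height, so the result so far is unchanged — boundary = 65.79 mm. Overall, the cross-section is a single solid region. Total boundary length (outer) = 65.79 mm.

65.79 mm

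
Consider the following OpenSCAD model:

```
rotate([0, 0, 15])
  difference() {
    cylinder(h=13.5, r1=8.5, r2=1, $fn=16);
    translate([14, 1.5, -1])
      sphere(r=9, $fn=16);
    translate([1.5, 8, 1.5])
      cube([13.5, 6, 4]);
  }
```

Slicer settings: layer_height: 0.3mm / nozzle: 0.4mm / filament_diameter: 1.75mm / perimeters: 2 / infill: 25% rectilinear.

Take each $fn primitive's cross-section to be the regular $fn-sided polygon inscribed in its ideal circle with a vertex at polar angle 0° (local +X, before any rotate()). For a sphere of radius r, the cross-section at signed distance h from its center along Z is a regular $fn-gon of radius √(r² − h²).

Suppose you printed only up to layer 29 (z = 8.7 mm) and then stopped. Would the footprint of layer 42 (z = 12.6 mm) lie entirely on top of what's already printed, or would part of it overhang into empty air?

entirely on top

Compare the two slices. At z = 8.7: the cone contributes a regular 16-gon of circumradius 3.667 (interpolated between r1=8.5 and r2=1 at t=0.644) (area = (16/2)·3.667²·sin(360°/16) = 41.16 mm²); the sphere at (14, 1.5) is absent (|z−center|=9.700 > r=9); the cube at (1.5, 8) does not reach this height (z outside [1.5, 5.5]); Subtracting the remaining from the first: none of the subtracted shapes is present at this height, so the cone is unchanged — area = 41.16 mm²; (rotated 15° about Z; rotation is an isometry so areas/perimeters/island counts are preserved). At z = 12.6: the cone contributes a regular 16-gon of circumradius 1.500 (interpolated between r1=8.5 and r2=1 at t=0.933) (area = (16/2)·1.500²·sin(360°/16) = 6.89 mm²); the sphere at (14, 1.5) is not intersected at this z (|z−center|=13.600 > r=9); the cube at (1.5, 8) is absent (z outside [1.5, 5.5]); After the difference (first − rest): none of the subtracted shapes is present at this height, so the cone is unchanged — area = 6.89 mm²; (whole slice rotated 15° about Z — lengths, areas and connectivity unchanged). Checking containment: the cross-section at z = 12.6 is a subset of the cross-section at z = 8.7.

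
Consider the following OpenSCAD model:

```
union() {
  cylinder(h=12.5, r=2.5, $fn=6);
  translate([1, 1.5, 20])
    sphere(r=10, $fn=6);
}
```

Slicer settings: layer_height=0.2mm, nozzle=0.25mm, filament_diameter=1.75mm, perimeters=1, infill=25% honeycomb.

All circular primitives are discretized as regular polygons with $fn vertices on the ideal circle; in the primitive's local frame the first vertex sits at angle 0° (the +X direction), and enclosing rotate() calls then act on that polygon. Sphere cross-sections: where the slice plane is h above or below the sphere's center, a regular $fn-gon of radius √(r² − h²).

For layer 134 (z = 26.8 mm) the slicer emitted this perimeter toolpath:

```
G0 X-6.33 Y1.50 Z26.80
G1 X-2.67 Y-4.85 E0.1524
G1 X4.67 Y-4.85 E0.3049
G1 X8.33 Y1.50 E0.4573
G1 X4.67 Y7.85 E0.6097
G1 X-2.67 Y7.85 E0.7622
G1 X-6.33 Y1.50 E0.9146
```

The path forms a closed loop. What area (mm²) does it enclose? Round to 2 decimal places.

Apply the shoelace formula to the sequence of (X, Y) vertices; enclosed area = 139.70 mm².

139.70 mm²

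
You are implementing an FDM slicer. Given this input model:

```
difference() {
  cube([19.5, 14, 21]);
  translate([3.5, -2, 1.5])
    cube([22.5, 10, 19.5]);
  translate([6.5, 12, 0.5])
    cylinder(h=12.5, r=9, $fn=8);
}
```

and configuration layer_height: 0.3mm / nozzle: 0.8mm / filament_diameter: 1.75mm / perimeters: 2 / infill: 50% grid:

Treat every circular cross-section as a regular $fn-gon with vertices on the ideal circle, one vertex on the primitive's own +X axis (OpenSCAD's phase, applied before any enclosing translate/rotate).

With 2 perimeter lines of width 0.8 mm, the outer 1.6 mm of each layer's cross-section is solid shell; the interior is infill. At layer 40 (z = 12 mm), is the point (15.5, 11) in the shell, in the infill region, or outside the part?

shell

At z = 12 mm: the cube (footprint 19.5×14) is included at this height; the 22.5×10 cube at (3.5, -2) contributes its full rectangle; the cylinder at (6.5, 12): section is a regular 8-gon, circumradius r=9; Taking the first minus the rest: starting from the 19.5×14 cube, the 22.5×10 cube at (3.5, -2) partially overlaps it — only the 128.00 mm² overlap (of its 225.00 mm²) is removed, clipping the outline; the r=9 cylinder at (6.5, 12) partially overlaps it — only the 99.45 mm² overlap (of its 229.10 mm²) is removed, clipping the outline — 2 connected regions. Overall, the cross-section has 2 separate islands. The nearest boundary edge runs (13.84, 8.00)→(15.50, 12.00); distance from the point to it = 0.38 mm. (Shell/infill is judged within the island containing the point — the largest one.) The point is inside the cross-section, 0.38 mm from the nearest boundary — within the 1.6 mm shell band (2 × 0.8).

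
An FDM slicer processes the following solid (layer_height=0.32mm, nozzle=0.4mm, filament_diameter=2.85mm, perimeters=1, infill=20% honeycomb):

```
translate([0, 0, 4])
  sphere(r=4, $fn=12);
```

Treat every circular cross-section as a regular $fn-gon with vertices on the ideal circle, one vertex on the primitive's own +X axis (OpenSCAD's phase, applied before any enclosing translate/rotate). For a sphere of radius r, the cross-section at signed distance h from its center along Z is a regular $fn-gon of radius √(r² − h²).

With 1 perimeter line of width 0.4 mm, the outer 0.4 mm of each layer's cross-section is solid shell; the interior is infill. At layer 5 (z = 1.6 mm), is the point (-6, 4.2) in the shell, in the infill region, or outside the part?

outside

At z = 1.6 mm: the sphere: section is a regular 12-gon, circumradius = √(r²−h²) = √(4²−2.4²) = 3.200. Overall, the cross-section is a single solid region. The nearest boundary edge runs (-1.60, 2.77)→(-2.77, 1.60); distance from the point to it = 4.15 mm. The point is not inside any of the regions above, so it lies outside the cross-section (4.15 mm from the nearest boundary).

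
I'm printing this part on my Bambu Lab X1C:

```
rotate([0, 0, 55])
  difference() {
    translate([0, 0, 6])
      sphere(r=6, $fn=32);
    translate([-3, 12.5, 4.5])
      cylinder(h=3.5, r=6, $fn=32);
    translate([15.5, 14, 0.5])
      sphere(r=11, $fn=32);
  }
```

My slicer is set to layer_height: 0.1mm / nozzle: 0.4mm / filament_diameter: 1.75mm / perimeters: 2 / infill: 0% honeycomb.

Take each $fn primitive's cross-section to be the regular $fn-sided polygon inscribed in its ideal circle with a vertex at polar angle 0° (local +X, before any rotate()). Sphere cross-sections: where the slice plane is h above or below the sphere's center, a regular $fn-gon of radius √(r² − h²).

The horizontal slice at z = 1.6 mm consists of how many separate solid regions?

At z = 1.6 mm: the sphere: section is a regular 32-gon, circumradius = √(r²−h²) = √(6²−4.4²) = 4.079; the cylinder at (-3, 12.5) is absent (z outside [4.5, 8]); the r=11 sphere at (15.5, 14) slices to a regular 32-gon of circumradius 10.945 (√(r²−h²) with h=1.1 from center); Taking the first minus the rest: starting from the r=6 sphere, the r=11 sphere at (15.5, 14) misses the remaining region (no effect) — 1 connected region; (whole slice rotated 55° about Z — lengths, areas and connectivity unchanged). The result has 1 disconnected region.

1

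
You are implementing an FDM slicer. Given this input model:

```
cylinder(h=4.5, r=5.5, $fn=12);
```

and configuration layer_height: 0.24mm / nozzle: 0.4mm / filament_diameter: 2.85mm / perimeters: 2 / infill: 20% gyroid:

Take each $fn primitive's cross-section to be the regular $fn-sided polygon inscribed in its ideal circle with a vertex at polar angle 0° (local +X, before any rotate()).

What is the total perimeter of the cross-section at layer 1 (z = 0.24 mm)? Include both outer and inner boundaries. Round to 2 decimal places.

34.16 mm

At z = 0.24 mm: the cylinder: section is a regular 12-gon, circumradius r=5.5 (perimeter = 2·12·5.500·sin(180°/12) = 34.16 mm). Overall, the cross-section is a single solid region. Total boundary length (outer) = 34.16 mm.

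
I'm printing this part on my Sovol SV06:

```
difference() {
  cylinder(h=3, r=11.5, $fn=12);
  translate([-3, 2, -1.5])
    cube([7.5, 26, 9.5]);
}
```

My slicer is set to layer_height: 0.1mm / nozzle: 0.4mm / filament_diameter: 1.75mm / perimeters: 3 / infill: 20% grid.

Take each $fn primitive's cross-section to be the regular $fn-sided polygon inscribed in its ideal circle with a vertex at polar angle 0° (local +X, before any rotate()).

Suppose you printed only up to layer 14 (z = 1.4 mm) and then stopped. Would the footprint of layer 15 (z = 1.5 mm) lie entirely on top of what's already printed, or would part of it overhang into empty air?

entirely on top

Compare the two slices. At z = 1.4: the r=11.5 cylinder contributes a regular 12-gon of circumradius 11.5 (area = (12/2)·11.500²·sin(360°/12) = 396.75 mm²); the cube at (-3, 2) is present — its section is the full 7.5×26 rectangle (area 195.00 mm²); Subtracting the remaining from the first: starting from the r=11.5 cylinder (396.75 mm²), the 7.5×26 cube at (-3, 2) partially overlaps it — only the 67.33 mm² overlap (of its 195.00 mm²) is removed, clipping the outline — area = 329.42 mm². At z = 1.5: the r=11.5 cylinder gives a regular 12-gon of circumradius 11.5 (constant along its height) (area = (12/2)·11.500²·sin(360°/12) = 396.75 mm²); the cube at (-3, 2) (footprint 7.5×26) is included at this height (area 195.00 mm²); Taking the first minus the rest: starting from the r=11.5 cylinder (396.75 mm²), the 7.5×26 cube at (-3, 2) partially overlaps it — only the 67.33 mm² overlap (of its 195.00 mm²) is removed, clipping the outline — area = 329.42 mm². Checking containment: the cross-section at z = 1.5 is a subset of the cross-section at z = 1.4.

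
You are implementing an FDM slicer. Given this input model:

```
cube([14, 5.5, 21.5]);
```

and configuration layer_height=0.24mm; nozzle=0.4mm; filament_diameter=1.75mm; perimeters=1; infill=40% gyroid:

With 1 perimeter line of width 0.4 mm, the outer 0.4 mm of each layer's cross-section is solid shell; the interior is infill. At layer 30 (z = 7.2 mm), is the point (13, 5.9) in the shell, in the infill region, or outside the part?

outside

At z = 7.2 mm: the cube is present — its section is the full 14×5.5 rectangle. Overall, the cross-section is a single solid region. The nearest boundary edge runs (14.00, 5.50)→(0.00, 5.50); distance from the point to it = 0.40 mm. The point is not inside any of the regions above, so it lies outside the cross-section (0.40 mm from the nearest boundary).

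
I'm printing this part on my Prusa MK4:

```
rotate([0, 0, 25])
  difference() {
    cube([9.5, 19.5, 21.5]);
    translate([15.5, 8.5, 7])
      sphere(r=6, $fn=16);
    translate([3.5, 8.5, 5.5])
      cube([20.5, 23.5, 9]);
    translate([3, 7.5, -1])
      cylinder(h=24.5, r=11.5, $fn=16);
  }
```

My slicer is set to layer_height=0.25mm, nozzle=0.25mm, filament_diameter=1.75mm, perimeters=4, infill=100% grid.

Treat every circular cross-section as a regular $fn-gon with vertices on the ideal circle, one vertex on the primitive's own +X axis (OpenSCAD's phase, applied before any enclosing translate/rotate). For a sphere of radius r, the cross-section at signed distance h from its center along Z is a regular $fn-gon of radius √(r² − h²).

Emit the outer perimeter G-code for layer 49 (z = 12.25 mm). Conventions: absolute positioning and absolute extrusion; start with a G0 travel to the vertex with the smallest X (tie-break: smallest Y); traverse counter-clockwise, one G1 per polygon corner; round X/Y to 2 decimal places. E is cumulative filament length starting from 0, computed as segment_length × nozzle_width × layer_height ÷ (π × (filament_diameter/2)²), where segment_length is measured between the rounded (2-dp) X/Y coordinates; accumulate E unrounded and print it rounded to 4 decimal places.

At z = 12.25 mm: the cube (footprint 9.5×19.5) is included at this height; the r=6 sphere at (15.5, 8.5) slices to a regular 16-gon of circumradius 2.905 (√(r²−h²) with h=5.25 from center); the cube at (3.5, 8.5) (footprint 20.5×23.5) is included at this height; the r=11.5 cylinder at (3, 7.5) contributes a regular 16-gon of circumradius 11.5; Subtracting the remaining from the first: starting from the 9.5×19.5 cube, the r=6 sphere at (15.5, 8.5) misses the remaining region (no effect); the 20.5×23.5 cube at (3.5, 8.5) partially overlaps it — only the 66.00 mm² overlap (of its 481.75 mm²) is removed, clipping the outline; the r=11.5 cylinder at (3, 7.5) partially overlaps it — only the 116.58 mm² overlap (of its 404.88 mm²) is removed, clipping the outline — 1 connected region; (rotated 25° about Z; rotation is an isometry so areas/perimeters/island counts are preserved). The outline is a single polygon with 5 vertices. Extrusion per mm of travel: 0.25 × 0.25 / (π × 0.875²) = 0.025984. Accumulating E over each segment gives final E = 0.2274.

G0 X-8.24 Y17.67 Z12.25
G1 X-7.78 Y16.68 E0.0284
G1 X-5.31 Y18.49 E0.1079
G1 X-4.82 Y18.61 E0.1210
G1 X-5.07 Y19.15 E0.1365
G1 X-8.24 Y17.67 E0.2274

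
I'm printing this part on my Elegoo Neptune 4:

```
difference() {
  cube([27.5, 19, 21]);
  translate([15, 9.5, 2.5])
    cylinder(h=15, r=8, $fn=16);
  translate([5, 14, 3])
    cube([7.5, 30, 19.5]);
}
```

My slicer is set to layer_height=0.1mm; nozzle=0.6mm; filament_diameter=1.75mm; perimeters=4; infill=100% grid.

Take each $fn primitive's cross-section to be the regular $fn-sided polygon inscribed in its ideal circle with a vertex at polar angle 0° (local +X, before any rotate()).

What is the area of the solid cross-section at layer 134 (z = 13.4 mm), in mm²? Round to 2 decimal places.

At z = 13.4 mm: the 27.5×19 cube contributes its full rectangle (area 522.50 mm²); the r=8 cylinder at (15, 9.5) contributes a regular 16-gon of circumradius 8 (area = (16/2)·8.000²·sin(360°/16) = 195.93 mm²); the 7.5×30 cube at (5, 14) contributes its full rectangle (area 225.00 mm²); Taking the first minus the rest: starting from the 27.5×19 cube (522.50 mm²), the r=8 cylinder at (15, 9.5) lies wholly inside it (removes its full 195.93 mm² and its 49.94 mm outline becomes a hole wall); the 7.5×30 cube at (5, 14) partially overlaps it — only the 30.15 mm² overlap (of its 225.00 mm²) is removed, clipping the outline — area = 296.42 mm². Overall, the cross-section is a single solid region. Net area = 296.42 mm².

296.42 mm²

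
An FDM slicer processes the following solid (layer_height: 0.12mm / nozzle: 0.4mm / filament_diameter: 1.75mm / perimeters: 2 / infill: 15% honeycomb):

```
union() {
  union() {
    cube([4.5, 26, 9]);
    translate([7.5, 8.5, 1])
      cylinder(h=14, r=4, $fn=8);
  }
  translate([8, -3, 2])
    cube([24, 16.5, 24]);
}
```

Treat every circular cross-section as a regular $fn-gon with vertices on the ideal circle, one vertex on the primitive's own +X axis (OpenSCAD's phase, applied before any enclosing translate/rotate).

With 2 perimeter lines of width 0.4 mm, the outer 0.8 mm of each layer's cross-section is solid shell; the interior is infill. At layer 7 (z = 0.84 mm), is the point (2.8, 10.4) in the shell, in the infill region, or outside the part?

infill

At z = 0.84 mm: the cube is present — its section is the full 4.5×26 rectangle; the cylinder at (7.5, 8.5) does not reach this height (z outside [1, 15]); Taking the union: only the 4.5×26 cube is present, so the union is just that shape — 1 connected region; the cube at (8, -3) is not intersected at this z (z outside [2, 26]); Merging all regions: only the result so far is present, so the union is just that shape — 1 connected region. Overall, the cross-section is a single solid region. The nearest boundary edge runs (4.50, 0.00)→(4.50, 26.00); distance from the point to it = 1.70 mm. The point is inside the cross-section and 1.70 mm from the nearest boundary — more than the 0.8 mm shell width (2 × 0.4), so it's in the infill interior.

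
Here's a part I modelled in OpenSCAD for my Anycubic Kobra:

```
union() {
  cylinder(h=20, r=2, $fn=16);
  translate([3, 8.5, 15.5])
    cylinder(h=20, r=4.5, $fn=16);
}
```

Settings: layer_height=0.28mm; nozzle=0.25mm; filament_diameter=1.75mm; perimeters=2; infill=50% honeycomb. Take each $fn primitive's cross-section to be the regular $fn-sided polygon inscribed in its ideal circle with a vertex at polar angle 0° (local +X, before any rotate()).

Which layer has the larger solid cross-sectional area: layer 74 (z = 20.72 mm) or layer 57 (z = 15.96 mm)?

layer 57 (z = 15.96 mm)

Layer 74 (z = 20.72): the cylinder is not intersected at this z (z outside [0, 20]); the r=4.5 cylinder at (3, 8.5) gives a regular 16-gon of circumradius 4.5 (constant along its height) (area = (16/2)·4.500²·sin(360°/16) = 61.99 mm²); Taking the union: only the r=4.5 cylinder at (3, 8.5) is present, so the union is just that shape — area = 61.99 mm². So its area = 61.99 mm². Layer 57 (z = 15.96): the r=2 cylinder contributes a regular 16-gon of circumradius 2 (area = (16/2)·2.000²·sin(360°/16) = 12.25 mm²); the cylinder at (3, 8.5): section is a regular 16-gon, circumradius r=4.5 (area = (16/2)·4.500²·sin(360°/16) = 61.99 mm²); Combining (union): the 2 present regions are separate (no shared area or edge), so areas and boundary lengths simply add and each stays a separate island — area = 74.24 mm². So its area = 74.24 mm². Layer 57 is larger (74.24 vs 61.99 mm²).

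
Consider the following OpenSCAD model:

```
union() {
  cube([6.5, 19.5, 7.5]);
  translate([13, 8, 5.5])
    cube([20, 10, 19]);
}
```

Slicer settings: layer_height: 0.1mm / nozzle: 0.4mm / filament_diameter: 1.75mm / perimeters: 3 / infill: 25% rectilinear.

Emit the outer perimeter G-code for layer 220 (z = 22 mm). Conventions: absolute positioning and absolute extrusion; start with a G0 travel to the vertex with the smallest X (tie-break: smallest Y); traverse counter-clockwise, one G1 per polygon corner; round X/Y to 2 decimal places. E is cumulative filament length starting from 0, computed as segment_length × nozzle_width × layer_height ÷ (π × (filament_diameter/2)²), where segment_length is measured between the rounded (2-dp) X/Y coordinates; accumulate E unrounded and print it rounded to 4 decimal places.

At z = 22 mm: the cube is not intersected at this z (z outside [0, 7.5]); the 20×10 cube at (13, 8) contributes its full rectangle; Taking the union: only the 20×10 cube at (13, 8) is present, so the union is just that shape — 1 connected region. The outline is a single polygon with 4 vertices. Extrusion per mm of travel: 0.4 × 0.1 / (π × 0.875²) = 0.016630. Accumulating E over each segment gives final E = 0.9978.

G0 X13.00 Y8.00 Z22.00
G1 X33.00 Y8.00 E0.3326
G1 X33.00 Y18.00 E0.4989
G1 X13.00 Y18.00 E0.8315
G1 X13.00 Y8.00 E0.9978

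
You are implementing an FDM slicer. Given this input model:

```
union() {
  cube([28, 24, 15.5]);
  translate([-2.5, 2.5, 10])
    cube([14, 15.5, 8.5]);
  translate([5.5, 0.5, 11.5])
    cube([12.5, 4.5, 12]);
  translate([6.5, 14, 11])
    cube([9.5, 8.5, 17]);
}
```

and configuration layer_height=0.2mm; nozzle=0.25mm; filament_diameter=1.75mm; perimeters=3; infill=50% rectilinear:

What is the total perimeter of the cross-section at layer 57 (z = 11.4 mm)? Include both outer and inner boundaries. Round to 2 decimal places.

At z = 11.4 mm: the 28×24 cube contributes its full rectangle (perimeter 104.00 mm); the 14×15.5 cube at (-2.5, 2.5) contributes its full rectangle (perimeter 59.00 mm); the cube at (5.5, 0.5) is not intersected at this z (z outside [11.5, 23.5]); the 9.5×8.5 cube at (6.5, 14) contributes its full rectangle (perimeter 36.00 mm); Merging all regions: the regions partially overlap (shared area 259.00 mm²), so the edge portions inside another operand are dropped and the merged outline is re-measured after clipping — boundary = 109.00 mm. Overall, the cross-section is a single solid region. Total boundary length (outer) = 109.00 mm.

109.00 mm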